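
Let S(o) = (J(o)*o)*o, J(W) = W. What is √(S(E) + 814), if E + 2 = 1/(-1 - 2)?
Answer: √64905/9 ≈ 28.307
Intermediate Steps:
E = -7/3 (E = -2 + 1/(-1 - 2) = -2 + 1/(-3) = -2 - ⅓ = -7/3 ≈ -2.3333)
S(o) = o³ (S(o) = (o*o)*o = o²*o = o³)
√(S(E) + 814) = √((-7/3)³ + 814) = √(-343/27 + 814) = √(21635/27) = √64905/9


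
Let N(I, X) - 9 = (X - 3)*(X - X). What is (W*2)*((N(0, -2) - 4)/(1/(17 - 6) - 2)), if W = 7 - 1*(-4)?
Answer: -1210/21 ≈ -57.619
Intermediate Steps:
N(I, X) = 9 (N(I, X) = 9 + (X - 3)*(X - X) = 9 + (-3 + X)*0 = 9 + 0 = 9)
W = 11 (W = 7 + 4 = 11)
(W*2)*((N(0, -2) - 4)/(1/(17 - 6) - 2)) = (11*2)*((9 - 4)/(1/(17 - 6) - 2)) = 22*(5/(1/11 - 2)) = 22*(5/(-21/11)) = 22*(5*(-11/21)) = 22*(-55/21) = -1210/21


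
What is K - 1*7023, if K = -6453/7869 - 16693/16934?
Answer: -312026996059/44417882 ≈ -7024.8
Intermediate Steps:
K = -80210773/44417882 (K = -6453*1/7869 - 16693*1/16934 = -2151/2623 - 16693/16934 = -80210773/44417882 ≈ -1.8058)
K - 1*7023 = -80210773/44417882 - 1*7023 = -80210773/44417882 - 7023 = -312026996059/44417882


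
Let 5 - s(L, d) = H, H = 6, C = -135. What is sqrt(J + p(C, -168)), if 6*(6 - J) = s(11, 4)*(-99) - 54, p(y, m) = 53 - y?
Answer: sqrt(746)/2 ≈ 13.656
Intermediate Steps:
s(L, d) = -1 (s(L, d) = 5 - 1*6 = 5 - 6 = -1)
J = -3/2 (J = 6 - (-1*(-99) - 54)/6 = 6 - (99 - 54)/6 = 6 - 1/6*45 = 6 - 15/2 = -3/2 ≈ -1.5000)
sqrt(J + p(C, -168)) = sqrt(-3/2 + (53 - 1*(-135))) = sqrt(-3/2 + (53 + 135)) = sqrt(-3/2 + 188) = sqrt(373/2) = sqrt(746)/2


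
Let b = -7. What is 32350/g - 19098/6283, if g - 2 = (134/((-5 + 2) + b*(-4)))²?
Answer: 63333805031/60335649 ≈ 1049.7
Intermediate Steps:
g = 19206/625 (g = 2 + (134/((-5 + 2) - 7*(-4)))² = 2 + (134/(-3 + 28))² = 2 + (134/25)² = 2 + 17956/625 = 19206/625 ≈ 30.730)
32350/g - 19098/6283 = 32350/(19206/625) - 19098/6283 = 32350*(625/19206) - 19098*1/6283 = 10109375/9603 - 19098/6283 = 63333805031/60335649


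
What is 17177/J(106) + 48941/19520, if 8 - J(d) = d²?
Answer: 53553627/54792640 ≈ 0.97739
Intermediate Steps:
J(d) = 8 - d²
17177/J(106) + 48941/19520 = 17177/(8 - 1*106²) + 48941/19520 = 17177/(8 - 1*11236) + 48941*(1/19520) = 17177/(8 - 11236) + 48941/19520 = 17177/(-11228) + 48941/19520 = 17177*(-1/11228) + 48941/19520 = -17177/11228 + 48941/19520 = 53553627/54792640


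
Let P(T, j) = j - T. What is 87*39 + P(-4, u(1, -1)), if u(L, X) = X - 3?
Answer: 3393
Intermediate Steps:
u(L, X) = -3 + X
87*39 + P(-4, u(1, -1)) = 87*39 + ((-3 - 1) - 1*(-4)) = 3393 + (-4 + 4) = 3393 + 0 = 3393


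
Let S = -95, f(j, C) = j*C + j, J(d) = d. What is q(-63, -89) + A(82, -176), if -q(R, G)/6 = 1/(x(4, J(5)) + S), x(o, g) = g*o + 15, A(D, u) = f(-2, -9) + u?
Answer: -1599/10 ≈ -159.90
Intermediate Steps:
f(j, C) = j + C*j (f(j, C) = C*j + j = j + C*j)
A(D, u) = 16 + u (A(D, u) = -2*(1 - 9) + u = -2*(-8) + u = 16 + u)
x(o, g) = 15 + g*o
q(R, G) = ⅒ (q(R, G) = -6/((15 + 5*4) - 95) = -6/((15 + 20) - 95) = -6/(35 - 95) = -6/(-60) = -6*(-1/60) = ⅒)
q(-63, -89) + A(82, -176) = ⅒ + (16 - 176) = ⅒ - 160 = -1599/10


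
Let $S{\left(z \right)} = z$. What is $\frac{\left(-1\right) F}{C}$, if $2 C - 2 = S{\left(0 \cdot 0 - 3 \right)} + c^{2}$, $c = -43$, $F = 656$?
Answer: $- \frac{164}{231} \approx -0.70996$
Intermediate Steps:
$C = 924$ ($C = 1 + \frac{\left(0 \cdot 0 - 3\right) + \left(-43\right)^{2}}{2} = 1 + \frac{\left(0 - 3\right) + 1849}{2} = 1 + \frac{-3 + 1849}{2} = 1 + \frac{1}{2} \cdot 1846 = 1 + 923 = 924$)
$\frac{\left(-1\right) F}{C} = \frac{\left(-1\right) 656}{924} = \left(-656\right) \frac{1}{924} = - \frac{164}{231}$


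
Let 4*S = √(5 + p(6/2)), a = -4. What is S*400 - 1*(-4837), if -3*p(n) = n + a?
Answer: 4837 + 400*√3/3 ≈ 5067.9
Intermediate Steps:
p(n) = 4/3 - n/3 (p(n) = -(n - 4)/3 = -(-4 + n)/3 = 4/3 - n/3)
S = √3/3 (S = √(5 + (4/3 - 2/2))/4 = √(5 + (4/3 - ⅓*3))/4 = √(5 + (4/3 - 1))/4 = √(5 + ⅓)/4 = √(16/3)/4 = (4*√3/3)/4 = √3/3 ≈ 0.57735)
S*400 - 1*(-4837) = (√3/3)*400 - 1*(-4837) = 400*√3/3 + 4837 = 4837 + 400*√3/3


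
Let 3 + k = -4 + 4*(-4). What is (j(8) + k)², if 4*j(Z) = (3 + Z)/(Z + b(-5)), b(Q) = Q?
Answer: 70225/144 ≈ 487.67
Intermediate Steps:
j(Z) = (3 + Z)/(4*(-5 + Z)) (j(Z) = ((3 + Z)/(Z - 5))/4 = ((3 + Z)/(-5 + Z))/4 = (3 + Z)/(4*(-5 + Z)))
k = -23 (k = -3 + (-4 + 4*(-4)) = -3 + (-4 - 16) = -3 - 20 = -23)
(j(8) + k)² = ((3 + 8)/(4*(-5 + 8)) - 23)² = ((¼)*11/3 - 23)² = ((¼)*(⅓)*11 - 23)² = (11/12 - 23)² = (-265/12)² = 70225/144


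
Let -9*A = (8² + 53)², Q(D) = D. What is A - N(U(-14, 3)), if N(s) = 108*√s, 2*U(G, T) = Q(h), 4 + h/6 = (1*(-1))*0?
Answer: -1521 - 216*I*√3 ≈ -1521.0 - 374.12*I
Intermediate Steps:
h = -24 (h = -24 + 6*((1*(-1))*0) = -24 + 6*(-1*0) = -24 + 6*0 = -24 + 0 = -24)
U(G, T) = -12 (U(G, T) = (½)*(-24) = -12)
A = -1521 (A = -(8² + 53)²/9 = -(64 + 53)²/9 = -⅑*117² = -⅑*13689 = -1521)
A - N(U(-14, 3)) = -1521 - 108*√(-12) = -1521 - 108*2*I*√3 = -1521 - 216*I*√3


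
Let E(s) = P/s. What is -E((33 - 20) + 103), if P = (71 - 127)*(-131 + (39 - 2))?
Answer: -1316/29 ≈ -45.379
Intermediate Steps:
P = 5264 (P = -56*(-131 + 37) = -56*(-94) = 5264)
E(s) = 5264/s
-E((33 - 20) + 103) = -5264/((33 - 20) + 103) = -5264/(13 + 103) = -5264/116 = -1*1316/29 = -1316/29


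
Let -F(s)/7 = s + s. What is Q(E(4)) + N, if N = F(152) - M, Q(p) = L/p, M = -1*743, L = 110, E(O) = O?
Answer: -2715/2 ≈ -1357.5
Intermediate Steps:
F(s) = -14*s (F(s) = -7*(s + s) = -14*s)
M = -743
Q(p) = 110/p
N = -1385 (N = -14*152 - 1*(-743) = -2128 + 743 = -1385)
Q(E(4)) + N = 110/4 - 1385 = 110*(1/4) - 1385 = 55/2 - 1385 = -2715/2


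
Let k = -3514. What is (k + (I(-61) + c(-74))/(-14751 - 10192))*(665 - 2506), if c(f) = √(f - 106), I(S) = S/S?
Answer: 161363103223/24943 + 11046*I*√5/24943 ≈ 6.4693e+6 + 0.99024*I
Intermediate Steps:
I(S) = 1
c(f) = √(-106 + f)
(k + (I(-61) + c(-74))/(-14751 - 10192))*(665 - 2506) = (-3514 + (1 + √(-106 - 74))/(-14751 - 10192))*(665 - 2506) = (-3514 + (1 + √(-180))/(-24943))*(-1841) = (-3514 + (1 + 6*I*√5)*(-1/24943))*(-1841) = (-3514 + (-1/24943 - 6*I*√5/24943))*(-1841) = (-87649703/24943 - 6*I*√5/24943)*(-1841) = 161363103223/24943 + 11046*I*√5/24943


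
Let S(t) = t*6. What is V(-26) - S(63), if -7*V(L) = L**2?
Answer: -3322/7 ≈ -474.57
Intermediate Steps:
S(t) = 6*t
V(L) = -L**2/7
V(-26) - S(63) = -1/7*(-26)**2 - 6*63 = -1/7*676 - 1*378 = -676/7 - 378 = -3322/7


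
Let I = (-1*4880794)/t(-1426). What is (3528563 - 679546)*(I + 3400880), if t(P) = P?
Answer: 6915327331166229/713 ≈ 9.6989e+12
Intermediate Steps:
I = 2440397/713 (I = -1*4880794/(-1426) = -4880794*(-1/1426) = 2440397/713 ≈ 3422.7)
(3528563 - 679546)*(I + 3400880) = (3528563 - 679546)*(2440397/713 + 3400880) = 2849017*(2427267837/713) = 6915327331166229/713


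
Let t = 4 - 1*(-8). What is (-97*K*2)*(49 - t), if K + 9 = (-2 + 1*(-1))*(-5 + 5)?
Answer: 64602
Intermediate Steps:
t = 12 (t = 4 + 8 = 12)
K = -9 (K = -9 + (-2 + 1*(-1))*(-5 + 5) = -9 + (-2 - 1)*0 = -9 - 3*0 = -9 + 0 = -9)
(-97*K*2)*(49 - t) = (-(-873)*2)*(49 - 1*12) = (-97*(-18))*(49 - 12) = 1746*37 = 64602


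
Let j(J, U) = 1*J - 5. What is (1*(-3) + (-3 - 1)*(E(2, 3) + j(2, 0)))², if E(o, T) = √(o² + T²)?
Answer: 289 - 72*√13 ≈ 29.400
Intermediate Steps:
j(J, U) = -5 + J (j(J, U) = J - 5 = -5 + J)
E(o, T) = √(T² + o²)
(1*(-3) + (-3 - 1)*(E(2, 3) + j(2, 0)))² = (1*(-3) + (-3 - 1)*(√(3² + 2²) + (-5 + 2)))² = (-3 - 4*(√(9 + 4) - 3))² = (-3 - 4*(√13 - 3))² = (-3 - 4*(-3 + √13))² = (-3 + (12 - 4*√13))² = (9 - 4*√13)²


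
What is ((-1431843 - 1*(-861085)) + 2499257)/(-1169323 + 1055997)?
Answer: -1928499/113326 ≈ -17.017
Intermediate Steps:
((-1431843 - 1*(-861085)) + 2499257)/(-1169323 + 1055997) = ((-1431843 + 861085) + 2499257)/(-113326) = (-570758 + 2499257)*(-1/113326) = 1928499*(-1/113326) = -1928499/113326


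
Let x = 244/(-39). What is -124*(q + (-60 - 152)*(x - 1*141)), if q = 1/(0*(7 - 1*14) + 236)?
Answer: -8907348265/2301 ≈ -3.8711e+6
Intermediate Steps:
x = -244/39 (x = 244*(-1/39) = -244/39 ≈ -6.2564)
q = 1/236 (q = 1/(0*(7 - 14) + 236) = 1/(0*(-7) + 236) = 1/(0 + 236) = 1/236 ≈ 0.0042373)
-124*(q + (-60 - 152)*(x - 1*141)) = -124*(1/236 + (-60 - 152)*(-244/39 - 1*141)) = -124*(1/236 - 212*(-244/39 - 141)) = -124*(1/236 - 212*(-5743/39)) = -124*(1/236 + 1217516/39) = -124*287333815/9204 = -8907348265/2301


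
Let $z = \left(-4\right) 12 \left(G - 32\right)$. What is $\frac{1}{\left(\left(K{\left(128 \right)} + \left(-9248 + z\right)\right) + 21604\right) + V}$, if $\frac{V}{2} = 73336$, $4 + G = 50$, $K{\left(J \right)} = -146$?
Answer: $\frac{1}{158210} \approx 6.3207 \cdot 10^{-6}$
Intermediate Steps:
$G = 46$ ($G = -4 + 50 = 46$)
$z = -672$ ($z = \left(-4\right) 12 \left(46 - 32\right) = \left(-48\right) 14 = -672$)
$V = 146672$ ($V = 2 \cdot 73336 = 146672$)
$\frac{1}{\left(\left(K{\left(128 \right)} + \left(-9248 + z\right)\right) + 21604\right) + V} = \frac{1}{\left(\left(-146 - 9920\right) + 21604\right) + 146672} = \frac{1}{\left(-10066 + 21604\right) + 146672} = \frac{1}{11538 + 146672} = \frac{1}{158210}$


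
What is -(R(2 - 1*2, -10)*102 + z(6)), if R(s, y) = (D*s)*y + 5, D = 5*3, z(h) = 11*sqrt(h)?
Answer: -510 - 11*sqrt(6) ≈ -536.94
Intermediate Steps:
D = 15
R(s, y) = 5 + 15*s*y (R(s, y) = (15*s)*y + 5 = 15*s*y + 5 = 5 + 15*s*y)
-(R(2 - 1*2, -10)*102 + z(6)) = -((5 + 15*(2 - 1*2)*(-10))*102 + 11*sqrt(6)) = -((5 + 15*(2 - 2)*(-10))*102 + 11*sqrt(6)) = -((5 + 15*0*(-10))*102 + 11*sqrt(6)) = -((5 + 0)*102 + 11*sqrt(6)) = -(5*102 + 11*sqrt(6)) = -(510 + 11*sqrt(6)) = -510 - 11*sqrt(6)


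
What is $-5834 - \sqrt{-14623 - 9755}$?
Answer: $-5834 - i \sqrt{24378} \approx -5834.0 - 156.13 i$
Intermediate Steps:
$-5834 - \sqrt{-14623 - 9755} = -5834 - \sqrt{-24378} = -5834 - i \sqrt{24378}$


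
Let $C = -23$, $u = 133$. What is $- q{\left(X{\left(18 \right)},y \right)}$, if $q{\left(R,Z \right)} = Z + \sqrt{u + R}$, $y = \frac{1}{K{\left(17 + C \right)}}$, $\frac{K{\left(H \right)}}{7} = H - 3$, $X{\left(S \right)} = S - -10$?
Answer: $\frac{1}{63} - \sqrt{161} \approx -12.673$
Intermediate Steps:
$X{\left(S \right)} = 10 + S$ ($X{\left(S \right)} = S + 10 = 10 + S$)
$K{\left(H \right)} = -21 + 7 H$ ($K{\left(H \right)} = 7 \left(H - 3\right) = 7 \left(-3 + H\right) = -21 + 7 H$)
$y = - \frac{1}{63}$ ($y = \frac{1}{-21 + 7 \left(17 - 23\right)} = \frac{1}{-21 + 7 \left(-6\right)} = \frac{1}{-21 - 42} = \frac{1}{-63} = - \frac{1}{63} \approx -0.015873$)
$q{\left(R,Z \right)} = Z + \sqrt{133 + R}$
$- q{\left(X{\left(18 \right)},y \right)} = - (- \frac{1}{63} + \sqrt{133 + \left(10 + 18\right)}) = - (- \frac{1}{63} + \sqrt{133 + 28}) = - (- \frac{1}{63} + \sqrt{161}) = \frac{1}{63} - \sqrt{161}$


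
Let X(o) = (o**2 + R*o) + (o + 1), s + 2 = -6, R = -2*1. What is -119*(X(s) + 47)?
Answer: -14280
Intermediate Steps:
R = -2
s = -8 (s = -2 - 6 = -8)
X(o) = 1 + o**2 - o (X(o) = (o**2 - 2*o) + (o + 1) = (o**2 - 2*o) + (1 + o) = 1 + o**2 - o)
-119*(X(s) + 47) = -119*((1 + (-8)**2 - 1*(-8)) + 47) = -119*((1 + 64 + 8) + 47) = -119*(73 + 47) = -119*120 = -14280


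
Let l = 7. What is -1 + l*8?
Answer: 55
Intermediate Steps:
-1 + l*8 = -1 + 7*8 = -1 + 56 = 55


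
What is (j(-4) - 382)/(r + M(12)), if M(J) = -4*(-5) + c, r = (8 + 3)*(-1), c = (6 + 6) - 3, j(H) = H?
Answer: -193/9 ≈ -21.444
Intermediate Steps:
c = 9 (c = 12 - 3 = 9)
r = -11 (r = 11*(-1) = -11)
M(J) = 29 (M(J) = -4*(-5) + 9 = 20 + 9 = 29)
(j(-4) - 382)/(r + M(12)) = (-4 - 382)/(-11 + 29) = -386/18 = -386*1/18 = -193/9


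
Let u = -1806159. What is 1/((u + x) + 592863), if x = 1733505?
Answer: 1/520209 ≈ 1.9223e-6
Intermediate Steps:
1/((u + x) + 592863) = 1/((-1806159 + 1733505) + 592863) = 1/(-72654 + 592863) = 1/520209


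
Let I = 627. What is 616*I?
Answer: 386232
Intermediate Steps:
616*I = 616*627 = 386232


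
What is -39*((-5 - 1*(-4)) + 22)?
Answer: -819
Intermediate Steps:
-39*((-5 - 1*(-4)) + 22) = -39*((-5 + 4) + 22) = -39*(-1 + 22) = -39*21 = -819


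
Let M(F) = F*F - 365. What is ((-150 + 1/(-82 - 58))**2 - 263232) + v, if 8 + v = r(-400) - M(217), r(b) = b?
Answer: -5642092399/19600 ≈ -2.8786e+5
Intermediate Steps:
M(F) = -365 + F**2 (M(F) = F**2 - 365 = -365 + F**2)
v = -47132 (v = -8 + (-400 - (-365 + 217**2)) = -8 + (-400 - (-365 + 47089)) = -8 + (-400 - 1*46724) = -8 + (-400 - 46724) = -8 - 47124 = -47132)
((-150 + 1/(-82 - 58))**2 - 263232) + v = ((-150 + 1/(-82 - 58))**2 - 263232) - 47132 = ((-150 + 1/(-140))**2 - 263232) - 47132 = ((-150 - 1/140)**2 - 263232) - 47132 = ((-21001/140)**2 - 263232) - 47132 = (441042001/19600 - 263232) - 47132 = -4718305199/19600 - 47132 = -5642092399/19600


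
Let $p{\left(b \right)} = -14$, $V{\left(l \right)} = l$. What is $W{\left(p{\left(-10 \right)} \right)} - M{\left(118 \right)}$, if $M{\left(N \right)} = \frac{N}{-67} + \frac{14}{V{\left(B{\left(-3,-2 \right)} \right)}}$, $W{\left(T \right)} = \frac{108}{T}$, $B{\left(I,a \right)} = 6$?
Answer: $- \frac{11659}{1407} \approx -8.2864$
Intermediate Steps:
$M{\left(N \right)} = \frac{7}{3} - \frac{N}{67}$ ($M{\left(N \right)} = \frac{N}{-67} + \frac{14}{6} = N \left(- \frac{1}{67}\right) + 14 \cdot \frac{1}{6} = - \frac{N}{67} + \frac{7}{3} = \frac{7}{3} - \frac{N}{67}$)
$W{\left(p{\left(-10 \right)} \right)} - M{\left(118 \right)} = \frac{108}{-14} - \left(\frac{7}{3} - \frac{118}{67}\right) = 108 \left(- \frac{1}{14}\right) - \left(\frac{7}{3} - \frac{118}{67}\right) = - \frac{54}{7} - \frac{115}{201} = - \frac{11659}{1407}$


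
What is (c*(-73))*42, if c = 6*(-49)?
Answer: 901404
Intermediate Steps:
c = -294
(c*(-73))*42 = -294*(-73)*42 = 21462*42 = 901404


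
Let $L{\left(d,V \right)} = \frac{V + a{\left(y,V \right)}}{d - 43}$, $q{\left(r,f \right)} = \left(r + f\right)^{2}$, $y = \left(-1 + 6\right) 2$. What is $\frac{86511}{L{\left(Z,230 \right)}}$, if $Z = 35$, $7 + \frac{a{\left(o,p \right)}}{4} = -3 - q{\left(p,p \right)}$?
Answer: $\frac{115348}{141035} \approx 0.81787$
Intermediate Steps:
$y = 10$ ($y = 5 \cdot 2 = 10$)
$q{\left(r,f \right)} = \left(f + r\right)^{2}$
$a{\left(o,p \right)} = -40 - 16 p^{2}$ ($a{\left(o,p \right)} = -28 + 4 \left(-3 - \left(p + p\right)^{2}\right) = -28 + 4 \left(-3 - \left(2 p\right)^{2}\right) = -28 + 4 \left(-3 - 4 p^{2}\right) = -28 - \left(12 + 16 p^{2}\right) = -40 - 16 p^{2}$)
$L{\left(d,V \right)} = \frac{-40 + V - 16 V^{2}}{-43 + d}$ ($L{\left(d,V \right)} = \frac{V - \left(40 + 16 V^{2}\right)}{d - 43} = \frac{-40 + V - 16 V^{2}}{-43 + d}$)
$\frac{86511}{L{\left(Z,230 \right)}} = \frac{86511}{\frac{1}{-43 + 35} \left(-40 + 230 - 16 \cdot 230^{2}\right)} = \frac{86511}{\frac{1}{-8} \left(-40 + 230 - 846400\right)} = \frac{86511}{\left(- \frac{1}{8}\right) \left(-40 + 230 - 846400\right)} = \frac{86511}{\left(- \frac{1}{8}\right) \left(-846210\right)} = \frac{86511}{\frac{423105}{4}} = 86511 \cdot \frac{4}{423105} = \frac{115348}{141035}$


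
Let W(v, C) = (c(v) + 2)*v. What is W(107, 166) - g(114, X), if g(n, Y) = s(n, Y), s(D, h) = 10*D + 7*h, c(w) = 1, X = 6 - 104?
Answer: -133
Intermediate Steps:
X = -98
s(D, h) = 7*h + 10*D
g(n, Y) = 7*Y + 10*n
W(v, C) = 3*v (W(v, C) = (1 + 2)*v = 3*v)
W(107, 166) - g(114, X) = 3*107 - (7*(-98) + 10*114) = 321 - (-686 + 1140) = 321 - 1*454 = 321 - 454 = -133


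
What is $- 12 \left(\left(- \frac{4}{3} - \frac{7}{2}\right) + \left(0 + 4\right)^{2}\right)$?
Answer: $-134$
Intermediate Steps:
$- 12 \left(\left(- \frac{4}{3} - \frac{7}{2}\right) + \left(0 + 4\right)^{2}\right) = - 12 \left(\left(\left(-4\right) \frac{1}{3} - \frac{7}{2}\right) + 4^{2}\right) = - 12 \left(\left(- \frac{4}{3} - \frac{7}{2}\right) + 16\right) = - 12 \left(- \frac{29}{6} + 16\right) = \left(-12\right) \frac{67}{6} = -134$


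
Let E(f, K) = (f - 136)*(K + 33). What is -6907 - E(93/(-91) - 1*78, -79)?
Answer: -1528619/91 ≈ -16798.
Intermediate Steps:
E(f, K) = (-136 + f)*(33 + K)
-6907 - E(93/(-91) - 1*78, -79) = -6907 - (-4488 - 136*(-79) + 33*(93/(-91) - 1*78) - 79*(93/(-91) - 1*78)) = -6907 - (-4488 + 10744 + 33*(93*(-1/91) - 78) - 79*(93*(-1/91) - 78)) = -6907 - (-4488 + 10744 + 33*(-93/91 - 78) - 79*(-93/91 - 78)) = -6907 - (-4488 + 10744 + 33*(-7191/91) - 79*(-7191/91)) = -6907 - (-4488 + 10744 - 237303/91 + 568089/91) = -6907 - 1*900082/91 = -6907 - 900082/91 = -1528619/91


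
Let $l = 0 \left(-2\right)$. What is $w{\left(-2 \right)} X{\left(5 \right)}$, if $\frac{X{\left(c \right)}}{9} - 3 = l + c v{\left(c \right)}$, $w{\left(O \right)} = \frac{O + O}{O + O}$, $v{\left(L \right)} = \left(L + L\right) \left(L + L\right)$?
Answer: $4527$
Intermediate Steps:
$l = 0$
$v{\left(L \right)} = 4 L^{2}$ ($v{\left(L \right)} = 2 L 2 L = 4 L^{2}$)
$w{\left(O \right)} = 1$ ($w{\left(O \right)} = \frac{2 O}{2 O} = 2 O \frac{1}{2 O} = 1$)
$X{\left(c \right)} = 27 + 36 c^{3}$ ($X{\left(c \right)} = 27 + 9 \left(0 + c 4 c^{2}\right) = 27 + 9 \left(0 + 4 c^{3}\right) = 27 + 9 \cdot 4 c^{3} = 27 + 36 c^{3}$)
$w{\left(-2 \right)} X{\left(5 \right)} = 1 \left(27 + 36 \cdot 5^{3}\right) = 1 \left(27 + 36 \cdot 125\right) = 1 \left(27 + 4500\right) = 1 \cdot 4527 = 4527$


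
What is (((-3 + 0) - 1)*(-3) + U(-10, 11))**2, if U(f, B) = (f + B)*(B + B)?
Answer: 1156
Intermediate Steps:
U(f, B) = 2*B*(B + f) (U(f, B) = (B + f)*(2*B) = 2*B*(B + f))
(((-3 + 0) - 1)*(-3) + U(-10, 11))**2 = (((-3 + 0) - 1)*(-3) + 2*11*(11 - 10))**2 = ((-3 - 1)*(-3) + 2*11*1)**2 = (-4*(-3) + 22)**2 = (12 + 22)**2 = 34**2 = 1156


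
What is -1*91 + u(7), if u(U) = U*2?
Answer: -77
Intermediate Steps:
u(U) = 2*U
-1*91 + u(7) = -1*91 + 2*7 = -91 + 14 = -77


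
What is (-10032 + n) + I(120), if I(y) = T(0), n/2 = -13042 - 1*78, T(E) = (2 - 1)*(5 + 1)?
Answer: -36266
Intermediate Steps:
T(E) = 6 (T(E) = 1*6 = 6)
n = -26240 (n = 2*(-13042 - 1*78) = 2*(-13042 - 78) = 2*(-13120) = -26240)
I(y) = 6
(-10032 + n) + I(120) = (-10032 - 26240) + 6 = -36272 + 6 = -36266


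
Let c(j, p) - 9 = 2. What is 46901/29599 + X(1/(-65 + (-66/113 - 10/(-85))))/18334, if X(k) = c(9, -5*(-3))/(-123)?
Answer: 105765275293/66748172118 ≈ 1.5845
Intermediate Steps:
c(j, p) = 11 (c(j, p) = 9 + 2 = 11)
X(k) = -11/123 (X(k) = 11/(-123) = 11*(-1/123) = -11/123)
46901/29599 + X(1/(-65 + (-66/113 - 10/(-85))))/18334 = 46901/29599 - 11/123/18334 = 46901*(1/29599) - 11/123*1/18334 = 46901/29599 - 11/2255082 = 105765275293/66748172118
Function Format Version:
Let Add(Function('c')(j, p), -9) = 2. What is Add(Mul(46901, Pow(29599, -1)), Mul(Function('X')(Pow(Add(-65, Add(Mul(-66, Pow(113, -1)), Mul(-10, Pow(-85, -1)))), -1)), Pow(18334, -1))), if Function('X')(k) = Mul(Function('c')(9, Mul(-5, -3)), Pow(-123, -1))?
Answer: Rational(105765275293, 66748172118) ≈ 1.5845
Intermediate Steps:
Function('c')(j, p) = 11 (Function('c')(j, p) = Add(9, 2) = 11)
Function('X')(k) = Rational(-11, 123) (Function('X')(k) = Mul(11, Pow(-123, -1)) = Mul(11, Rational(-1, 123)) = Rational(-11, 123))
Add(Mul(46901, Pow(29599, -1)), Mul(Function('X')(Pow(Add(-65, Add(Mul(-66, Pow(113, -1)), Mul(-10, Pow(-85, -1)))), -1)), Pow(18334, -1))) = Add(Mul(46901, Pow(29599, -1)), Mul(Rational(-11, 123), Pow(18334, -1))) = Add(Mul(46901, Rational(1, 29599)), Mul(Rational(-11, 123), Rational(1, 18334))) = Add(Rational(46901, 29599), Rational(-11, 2255082)) = Rational(105765275293, 66748172118)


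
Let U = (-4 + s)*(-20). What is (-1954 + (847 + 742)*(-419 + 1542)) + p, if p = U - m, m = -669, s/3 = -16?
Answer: 1784202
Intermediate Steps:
s = -48 (s = 3*(-16) = -48)
U = 1040 (U = (-4 - 48)*(-20) = -52*(-20) = 1040)
p = 1709 (p = 1040 - 1*(-669) = 1040 + 669 = 1709)
(-1954 + (847 + 742)*(-419 + 1542)) + p = (-1954 + (847 + 742)*(-419 + 1542)) + 1709 = (-1954 + 1589*1123) + 1709 = (-1954 + 1784447) + 1709 = 1782493 + 1709 = 1784202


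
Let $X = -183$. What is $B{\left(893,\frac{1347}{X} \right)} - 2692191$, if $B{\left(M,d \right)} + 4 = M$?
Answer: $-2691302$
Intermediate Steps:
$B{\left(M,d \right)} = -4 + M$
$B{\left(893,\frac{1347}{X} \right)} - 2692191 = \left(-4 + 893\right) - 2692191 = 889 - 2692191 = -2691302$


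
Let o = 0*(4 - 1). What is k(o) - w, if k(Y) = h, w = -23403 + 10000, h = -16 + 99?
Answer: 13486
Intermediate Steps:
h = 83
o = 0 (o = 0*3 = 0)
w = -13403
k(Y) = 83
k(o) - w = 83 - 1*(-13403) = 83 + 13403 = 13486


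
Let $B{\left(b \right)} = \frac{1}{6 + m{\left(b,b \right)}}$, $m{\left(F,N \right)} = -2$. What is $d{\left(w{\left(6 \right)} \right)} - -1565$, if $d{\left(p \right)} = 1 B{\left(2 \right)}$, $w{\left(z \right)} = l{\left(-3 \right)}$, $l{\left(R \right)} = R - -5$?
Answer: $\frac{6261}{4} \approx 1565.3$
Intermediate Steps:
$l{\left(R \right)} = 5 + R$ ($l{\left(R \right)} = R + 5 = 5 + R$)
$B{\left(b \right)} = \frac{1}{4}$ ($B{\left(b \right)} = \frac{1}{6 - 2} = \frac{1}{4}$)
$w{\left(z \right)} = 2$ ($w{\left(z \right)} = 5 - 3 = 2$)
$d{\left(p \right)} = \frac{1}{4}$ ($d{\left(p \right)} = 1 \cdot \frac{1}{4} = \frac{1}{4}$)
$d{\left(w{\left(6 \right)} \right)} - -1565 = \frac{1}{4} - -1565 = \frac{1}{4} + 1565 = \frac{6261}{4}$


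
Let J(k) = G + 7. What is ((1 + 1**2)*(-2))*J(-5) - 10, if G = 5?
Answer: -58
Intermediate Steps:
J(k) = 12 (J(k) = 5 + 7 = 12)
((1 + 1**2)*(-2))*J(-5) - 10 = ((1 + 1**2)*(-2))*12 - 10 = ((1 + 1)*(-2))*12 - 10 = (2*(-2))*12 - 10 = -4*12 - 10 = -48 - 10 = -58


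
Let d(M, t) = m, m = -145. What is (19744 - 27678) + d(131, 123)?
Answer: -8079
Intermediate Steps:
d(M, t) = -145
(19744 - 27678) + d(131, 123) = (19744 - 27678) - 145 = -7934 - 145 = -8079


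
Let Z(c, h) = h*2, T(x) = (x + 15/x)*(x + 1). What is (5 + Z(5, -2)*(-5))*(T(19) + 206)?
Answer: 285850/19 ≈ 15045.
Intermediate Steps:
T(x) = (1 + x)*(x + 15/x) (T(x) = (x + 15/x)*(1 + x) = (1 + x)*(x + 15/x))
Z(c, h) = 2*h
(5 + Z(5, -2)*(-5))*(T(19) + 206) = (5 + (2*(-2))*(-5))*((15 + 19 + 19**2 + 15/19) + 206) = (5 - 4*(-5))*((15 + 19 + 361 + 15*(1/19)) + 206) = (5 + 20)*((15 + 19 + 361 + 15/19) + 206) = 25*(7520/19 + 206) = 25*(11434/19) = 285850/19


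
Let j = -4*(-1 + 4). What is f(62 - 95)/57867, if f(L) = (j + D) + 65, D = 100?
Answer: 51/19289 ≈ 0.0026440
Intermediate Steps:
j = -12 (j = -4*3 = -12)
f(L) = 153 (f(L) = (-12 + 100) + 65 = 88 + 65 = 153)
f(62 - 95)/57867 = 153/57867 = 153*(1/57867) = 51/19289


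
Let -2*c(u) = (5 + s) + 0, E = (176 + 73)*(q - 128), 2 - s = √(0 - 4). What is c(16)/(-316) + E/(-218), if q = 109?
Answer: 1495759/68888 - I/316 ≈ 21.713 - 0.0031646*I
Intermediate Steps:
s = 2 - 2*I (s = 2 - √(0 - 4) = 2 - √(-4) = 2 - 2*I ≈ 2.0 - 2.0*I)
E = -4731 (E = (176 + 73)*(109 - 128) = 249*(-19) = -4731)
c(u) = -7/2 + I (c(u) = -((5 + (2 - 2*I)) + 0)/2 = -((7 - 2*I) + 0)/2 = -(7 - 2*I)/2 = -7/2 + I)
c(16)/(-316) + E/(-218) = (-7/2 + I)/(-316) - 4731/(-218) = (-7/2 + I)*(-1/316) - 4731*(-1/218) = (7/632 - I/316) + 4731/218 = 1495759/68888 - I/316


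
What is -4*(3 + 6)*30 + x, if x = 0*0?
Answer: -1080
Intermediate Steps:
x = 0
-4*(3 + 6)*30 + x = -4*(3 + 6)*30 + 0 = -4*9*30 + 0 = -36*30 + 0 = -1080 + 0 = -1080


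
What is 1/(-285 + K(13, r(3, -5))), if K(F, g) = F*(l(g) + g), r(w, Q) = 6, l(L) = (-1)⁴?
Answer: -1/194 ≈ -0.0051546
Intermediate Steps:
l(L) = 1
K(F, g) = F*(1 + g)
1/(-285 + K(13, r(3, -5))) = 1/(-285 + 13*(1 + 6)) = 1/(-285 + 13*7) = 1/(-285 + 91) = 1/(-194) = -1/194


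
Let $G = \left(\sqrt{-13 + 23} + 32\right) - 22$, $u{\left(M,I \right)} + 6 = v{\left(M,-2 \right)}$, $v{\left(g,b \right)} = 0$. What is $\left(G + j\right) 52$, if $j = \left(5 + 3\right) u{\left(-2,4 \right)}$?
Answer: $-1976 + 52 \sqrt{10} \approx -1811.6$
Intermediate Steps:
$u{\left(M,I \right)} = -6$ ($u{\left(M,I \right)} = -6 + 0 = -6$)
$j = -48$ ($j = \left(5 + 3\right) \left(-6\right) = 8 \left(-6\right) = -48$)
$G = 10 + \sqrt{10}$ ($G = \left(\sqrt{10} + 32\right) - 22 = \left(32 + \sqrt{10}\right) - 22 = 10 + \sqrt{10} \approx 13.162$)
$\left(G + j\right) 52 = \left(\left(10 + \sqrt{10}\right) - 48\right) 52 = \left(-38 + \sqrt{10}\right) 52 = -1976 + 52 \sqrt{10}$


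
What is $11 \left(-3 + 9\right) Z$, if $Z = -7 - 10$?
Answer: $-1122$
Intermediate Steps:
$Z = -17$ ($Z = -7 - 10 = -17$)
$11 \left(-3 + 9\right) Z = 11 \left(-3 + 9\right) \left(-17\right) = 11 \cdot 6 \left(-17\right) = 66 \left(-17\right) = -1122$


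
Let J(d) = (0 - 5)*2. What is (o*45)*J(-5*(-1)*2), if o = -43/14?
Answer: 9675/7 ≈ 1382.1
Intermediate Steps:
o = -43/14 (o = -43*1/14 = -43/14 ≈ -3.0714)
J(d) = -10 (J(d) = -5*2 = -10)
(o*45)*J(-5*(-1)*2) = -43/14*45*(-10) = -1935/14*(-10) = 9675/7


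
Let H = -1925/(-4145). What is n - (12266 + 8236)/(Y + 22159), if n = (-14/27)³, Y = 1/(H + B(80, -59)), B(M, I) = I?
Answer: -441819824636/414997454565 ≈ -1.0646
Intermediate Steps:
H = 385/829 (H = -1925*(-1/4145) = 385/829 ≈ 0.46442)
Y = -829/48526 (Y = 1/(385/829 - 59) = 1/(-48526/829) = -829/48526 ≈ -0.017084)
n = -2744/19683 (n = (-14*1/27)³ = (-14/27)³ = -2744/19683 ≈ -0.13941)
n - (12266 + 8236)/(Y + 22159) = -2744/19683 - (12266 + 8236)/(-829/48526 + 22159) = -2744/19683 - 20502/1075286805/48526 = -2744/19683 - 20502*48526/1075286805 = -2744/19683 - 1*19507452/21084055 = -2744/19683 - 19507452/21084055 = -441819824636/414997454565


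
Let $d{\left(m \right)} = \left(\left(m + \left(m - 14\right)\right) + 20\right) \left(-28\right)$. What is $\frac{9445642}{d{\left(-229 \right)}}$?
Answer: $\frac{4722821}{6328} \approx 746.34$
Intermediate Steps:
$d{\left(m \right)} = -168 - 56 m$ ($d{\left(m \right)} = \left(\left(m + \left(-14 + m\right)\right) + 20\right) \left(-28\right) = \left(\left(-14 + 2 m\right) + 20\right) \left(-28\right) = \left(6 + 2 m\right) \left(-28\right) = -168 - 56 m$)
$\frac{9445642}{d{\left(-229 \right)}} = \frac{9445642}{-168 - -12824} = \frac{9445642}{-168 + 12824} = \frac{9445642}{12656} = 9445642 \cdot \frac{1}{12656} = \frac{4722821}{6328}$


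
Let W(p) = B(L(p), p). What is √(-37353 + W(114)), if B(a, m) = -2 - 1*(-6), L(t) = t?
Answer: 13*I*√221 ≈ 193.26*I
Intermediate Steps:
B(a, m) = 4 (B(a, m) = -2 + 6 = 4)
W(p) = 4
√(-37353 + W(114)) = √(-37353 + 4) = √(-37349) = 13*I*√221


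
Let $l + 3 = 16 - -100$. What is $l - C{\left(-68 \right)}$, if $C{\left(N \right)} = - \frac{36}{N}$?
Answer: $\frac{1912}{17} \approx 112.47$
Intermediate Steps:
$l = 113$ ($l = -3 + \left(16 - -100\right) = -3 + \left(16 + 100\right) = -3 + 116 = 113$)
$l - C{\left(-68 \right)} = 113 - - \frac{36}{-68} = 113 - \left(-36\right) \left(- \frac{1}{68}\right) = 113 - \frac{9}{17} = \frac{1912}{17}$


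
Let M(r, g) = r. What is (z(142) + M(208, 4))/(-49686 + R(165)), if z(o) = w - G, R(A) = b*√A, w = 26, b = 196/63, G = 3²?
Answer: -3080025/680151214 - 675*√165/2380529249 ≈ -0.0045321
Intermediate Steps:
G = 9
b = 28/9 (b = 196*(1/63) = 28/9 ≈ 3.1111)
R(A) = 28*√A/9
z(o) = 17 (z(o) = 26 - 1*9 = 26 - 9 = 17)
(z(142) + M(208, 4))/(-49686 + R(165)) = (17 + 208)/(-49686 + 28*√165/9) = 225/(-49686 + 28*√165/9)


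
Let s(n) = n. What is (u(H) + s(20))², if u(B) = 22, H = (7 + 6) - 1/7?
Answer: 1764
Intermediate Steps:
H = 90/7 (H = 13 - 1*⅐ = 13 - ⅐ = 90/7 ≈ 12.857)
(u(H) + s(20))² = (22 + 20)² = 42² = 1764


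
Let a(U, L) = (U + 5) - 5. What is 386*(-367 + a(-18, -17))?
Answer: -148610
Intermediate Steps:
a(U, L) = U (a(U, L) = (5 + U) - 5 = U)
386*(-367 + a(-18, -17)) = 386*(-367 - 18) = 386*(-385) = -148610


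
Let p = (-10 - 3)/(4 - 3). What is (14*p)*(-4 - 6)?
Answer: 1820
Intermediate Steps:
p = -13 (p = -13/1 = -13*1 = -13)
(14*p)*(-4 - 6) = (14*(-13))*(-4 - 6) = -182*(-10) = 1820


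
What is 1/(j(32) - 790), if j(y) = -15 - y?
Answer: -1/837 ≈ -0.0011947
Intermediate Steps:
1/(j(32) - 790) = 1/((-15 - 1*32) - 790) = 1/((-15 - 32) - 790) = 1/(-47 - 790) = 1/(-837) = -1/837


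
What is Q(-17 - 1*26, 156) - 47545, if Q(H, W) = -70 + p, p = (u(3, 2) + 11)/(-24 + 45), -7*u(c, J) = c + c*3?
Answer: -6999340/147 ≈ -47615.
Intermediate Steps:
u(c, J) = -4*c/7 (u(c, J) = -(c + c*3)/7 = -(c + 3*c)/7 = -4*c/7)
p = 65/147 (p = (-4/7*3 + 11)/(-24 + 45) = (-12/7 + 11)/21 = (65/7)*(1/21) = 65/147 ≈ 0.44218)
Q(H, W) = -10225/147 (Q(H, W) = -70 + 65/147 = -10225/147)
Q(-17 - 1*26, 156) - 47545 = -10225/147 - 47545 = -6999340/147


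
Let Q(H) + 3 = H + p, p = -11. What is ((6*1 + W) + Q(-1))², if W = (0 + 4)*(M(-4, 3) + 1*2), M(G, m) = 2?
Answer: 49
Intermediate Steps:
W = 16 (W = (0 + 4)*(2 + 1*2) = 4*(2 + 2) = 4*4 = 16)
Q(H) = -14 + H (Q(H) = -3 + (H - 11) = -3 + (-11 + H) = -14 + H)
((6*1 + W) + Q(-1))² = ((6*1 + 16) + (-14 - 1))² = ((6 + 16) - 15)² = (22 - 15)² = 7² = 49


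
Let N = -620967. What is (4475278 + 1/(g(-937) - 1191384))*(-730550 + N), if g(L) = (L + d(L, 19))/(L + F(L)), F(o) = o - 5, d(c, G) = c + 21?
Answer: -13540032763029622571415/2238608683 ≈ -6.0484e+12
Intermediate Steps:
d(c, G) = 21 + c
F(o) = -5 + o
g(L) = (21 + 2*L)/(-5 + 2*L) (g(L) = (L + (21 + L))/(L + (-5 + L)) = (21 + 2*L)/(-5 + 2*L))
(4475278 + 1/(g(-937) - 1191384))*(-730550 + N) = (4475278 + 1/((21 + 2*(-937))/(-5 + 2*(-937)) - 1191384))*(-730550 - 620967) = (4475278 + 1/((21 - 1874)/(-5 - 1874) - 1191384))*(-1351517) = (4475278 + 1/(-1853/(-1879) - 1191384))*(-1351517) = (4475278 + 1/(-1/1879*(-1853) - 1191384))*(-1351517) = (4475278 + 1/(1853/1879 - 1191384))*(-1351517) = (4475278 + 1/(-2238608683/1879))*(-1351517) = (4475278 - 1879/2238608683)*(-1351517) = (10018396189636995/2238608683)*(-1351517) = -13540032763029622571415/2238608683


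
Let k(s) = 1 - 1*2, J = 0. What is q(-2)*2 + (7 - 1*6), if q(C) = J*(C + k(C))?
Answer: 1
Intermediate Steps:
k(s) = -1 (k(s) = 1 - 2 = -1)
q(C) = 0 (q(C) = 0*(C - 1) = 0*(-1 + C) = 0)
q(-2)*2 + (7 - 1*6) = 0*2 + (7 - 1*6) = 0 + (7 - 6) = 0 + 1 = 1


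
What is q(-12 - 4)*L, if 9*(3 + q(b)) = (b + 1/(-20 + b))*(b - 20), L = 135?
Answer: 8250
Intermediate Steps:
q(b) = -3 + (-20 + b)*(b + 1/(-20 + b))/9 (q(b) = -3 + ((b + 1/(-20 + b))*(b - 20))/9 = -3 + ((b + 1/(-20 + b))*(-20 + b))/9 = -3 + ((-20 + b)*(b + 1/(-20 + b)))/9 = -3 + (-20 + b)*(b + 1/(-20 + b))/9)
q(-12 - 4)*L = (-26/9 - 20*(-12 - 4)/9 + (-12 - 4)**2/9)*135 = (-26/9 - 20/9*(-16) + (1/9)*(-16)**2)*135 = (-26/9 + 320/9 + (1/9)*256)*135 = (-26/9 + 320/9 + 256/9)*135 = (550/9)*135 = 8250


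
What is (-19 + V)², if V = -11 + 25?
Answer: 25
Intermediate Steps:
V = 14
(-19 + V)² = (-19 + 14)² = (-5)² = 25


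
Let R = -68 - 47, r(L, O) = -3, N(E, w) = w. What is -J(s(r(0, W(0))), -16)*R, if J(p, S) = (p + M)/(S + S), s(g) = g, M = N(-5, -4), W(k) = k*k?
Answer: 805/32 ≈ 25.156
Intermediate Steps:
W(k) = k²
M = -4
J(p, S) = (-4 + p)/(2*S) (J(p, S) = (p - 4)/(S + S) = (-4 + p)/((2*S)) = (-4 + p)*(1/(2*S)) = (-4 + p)/(2*S))
R = -115
-J(s(r(0, W(0))), -16)*R = -(½)*(-4 - 3)/(-16)*(-115) = -(½)*(-1/16)*(-7)*(-115) = -7*(-115)/32 = -1*(-805/32) = 805/32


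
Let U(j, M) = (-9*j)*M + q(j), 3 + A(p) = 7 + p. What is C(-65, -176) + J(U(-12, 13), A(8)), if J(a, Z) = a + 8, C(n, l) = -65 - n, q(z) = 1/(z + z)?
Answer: 33887/24 ≈ 1412.0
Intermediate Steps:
q(z) = 1/(2*z)
A(p) = 4 + p (A(p) = -3 + (7 + p) = 4 + p)
U(j, M) = 1/(2*j) - 9*M*j (U(j, M) = (-9*j)*M + 1/(2*j) = -9*M*j + 1/(2*j) = 1/(2*j) - 9*M*j)
J(a, Z) = 8 + a
C(-65, -176) + J(U(-12, 13), A(8)) = (-65 - 1*(-65)) + (8 + ((½)/(-12) - 9*13*(-12))) = (-65 + 65) + (8 + ((½)*(-1/12) + 1404)) = 0 + (8 + (-1/24 + 1404)) = 0 + (8 + 33695/24) = 0 + 33887/24 = 33887/24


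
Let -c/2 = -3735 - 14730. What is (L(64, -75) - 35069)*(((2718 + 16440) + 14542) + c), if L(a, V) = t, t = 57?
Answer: -2472897560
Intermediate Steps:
L(a, V) = 57
c = 36930 (c = -2*(-3735 - 14730) = -2*(-18465) = 36930)
(L(64, -75) - 35069)*(((2718 + 16440) + 14542) + c) = (57 - 35069)*(((2718 + 16440) + 14542) + 36930) = -35012*((19158 + 14542) + 36930) = -35012*(33700 + 36930) = -35012*70630 = -2472897560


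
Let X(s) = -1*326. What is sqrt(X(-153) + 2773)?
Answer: sqrt(2447) ≈ 49.467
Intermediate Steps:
X(s) = -326
sqrt(X(-153) + 2773) = sqrt(-326 + 2773) = sqrt(2447)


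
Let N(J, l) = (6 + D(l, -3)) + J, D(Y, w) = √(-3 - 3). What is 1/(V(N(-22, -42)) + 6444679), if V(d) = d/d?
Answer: 1/6444680 ≈ 1.5517e-7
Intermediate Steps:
D(Y, w) = I*√6 (D(Y, w) = √(-6) = I*√6)
N(J, l) = 6 + J + I*√6 (N(J, l) = (6 + I*√6) + J = 6 + J + I*√6)
V(d) = 1
1/(V(N(-22, -42)) + 6444679) = 1/(1 + 6444679) = 1/6444680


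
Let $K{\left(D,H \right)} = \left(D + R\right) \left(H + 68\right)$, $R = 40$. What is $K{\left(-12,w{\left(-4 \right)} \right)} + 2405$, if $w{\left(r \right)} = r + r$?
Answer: $4085$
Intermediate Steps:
$w{\left(r \right)} = 2 r$
$K{\left(D,H \right)} = \left(40 + D\right) \left(68 + H\right)$ ($K{\left(D,H \right)} = \left(D + 40\right) \left(H + 68\right) = \left(40 + D\right) \left(68 + H\right)$)
$K{\left(-12,w{\left(-4 \right)} \right)} + 2405 = \left(2720 + 40 \cdot 2 \left(-4\right) + 68 \left(-12\right) - 12 \cdot 2 \left(-4\right)\right) + 2405 = \left(2720 + 40 \left(-8\right) - 816 - -96\right) + 2405 = \left(2720 - 320 - 816 + 96\right) + 2405 = 1680 + 2405 = 4085$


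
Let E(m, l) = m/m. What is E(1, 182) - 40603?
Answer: -40602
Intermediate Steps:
E(m, l) = 1
E(1, 182) - 40603 = 1 - 40603 = -40602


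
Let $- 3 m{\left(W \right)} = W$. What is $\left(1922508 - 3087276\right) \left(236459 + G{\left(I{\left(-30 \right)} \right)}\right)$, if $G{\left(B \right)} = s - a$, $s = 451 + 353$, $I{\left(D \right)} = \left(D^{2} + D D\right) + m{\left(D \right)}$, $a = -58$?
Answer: $-276423906528$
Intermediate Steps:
$m{\left(W \right)} = - \frac{W}{3}$
$I{\left(D \right)} = 2 D^{2} - \frac{D}{3}$ ($I{\left(D \right)} = \left(D^{2} + D D\right) - \frac{D}{3} = \left(D^{2} + D^{2}\right) - \frac{D}{3} = 2 D^{2} - \frac{D}{3}$)
$s = 804$
$G{\left(B \right)} = 862$ ($G{\left(B \right)} = 804 - -58 = 804 + 58 = 862$)
$\left(1922508 - 3087276\right) \left(236459 + G{\left(I{\left(-30 \right)} \right)}\right) = \left(1922508 - 3087276\right) \left(236459 + 862\right) = \left(-1164768\right) 237321 = -276423906528$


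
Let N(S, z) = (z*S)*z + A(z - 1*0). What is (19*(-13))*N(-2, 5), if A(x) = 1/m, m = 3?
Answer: 36803/3 ≈ 12268.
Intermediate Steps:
A(x) = 1/3
N(S, z) = 1/3 + S*z**2 (N(S, z) = (z*S)*z + 1/3 = (S*z)*z + 1/3 = S*z**2 + 1/3 = 1/3 + S*z**2)
(19*(-13))*N(-2, 5) = (19*(-13))*(1/3 - 2*5**2) = -247*(1/3 - 2*25) = -247*(1/3 - 50) = -247*(-149/3) = 36803/3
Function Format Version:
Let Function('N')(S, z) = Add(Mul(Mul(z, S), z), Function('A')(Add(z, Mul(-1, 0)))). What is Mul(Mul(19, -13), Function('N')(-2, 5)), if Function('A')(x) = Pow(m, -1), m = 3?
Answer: Rational(36803, 3) ≈ 12268.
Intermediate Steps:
Function('A')(x) = Rational(1, 3) (Function('A')(x) = Pow(3, -1) = Rational(1, 3))
Function('N')(S, z) = Add(Rational(1, 3), Mul(S, Pow(z, 2))) (Function('N')(S, z) = Add(Mul(Mul(z, S), z), Rational(1, 3)) = Add(Mul(Mul(S, z), z), Rational(1, 3)) = Add(Mul(S, Pow(z, 2)), Rational(1, 3)) = Add(Rational(1, 3), Mul(S, Pow(z, 2))))
Mul(Mul(19, -13), Function('N')(-2, 5)) = Mul(Mul(19, -13), Add(Rational(1, 3), Mul(-2, Pow(5, 2)))) = Mul(-247, Add(Rational(1, 3), Mul(-2, 25))) = Mul(-247, Add(Rational(1, 3), -50)) = Mul(-247, Rational(-149, 3)) = Rational(36803, 3)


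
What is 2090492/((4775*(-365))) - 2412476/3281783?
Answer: -11065185215736/5719737546125 ≈ -1.9346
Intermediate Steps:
2090492/((4775*(-365))) - 2412476/3281783 = 2090492/(-1742875) - 2412476*1/3281783 = 2090492*(-1/1742875) - 2412476/3281783 = -2090492/1742875 - 2412476/3281783 = -11065185215736/5719737546125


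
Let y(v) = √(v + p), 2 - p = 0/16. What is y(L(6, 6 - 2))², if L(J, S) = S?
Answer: 6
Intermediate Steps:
p = 2 (p = 2 - 0/16 = 2 - 1*0 = 2 + 0 = 2)
y(v) = √(2 + v) (y(v) = √(v + 2) = √(2 + v))
y(L(6, 6 - 2))² = (√(2 + (6 - 2)))² = (√(2 + 4))² = (√6)² = 6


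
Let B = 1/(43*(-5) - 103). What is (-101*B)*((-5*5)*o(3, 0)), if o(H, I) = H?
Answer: -2525/106 ≈ -23.821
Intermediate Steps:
B = -1/318 (B = 1/(-215 - 103) = 1/(-318) = -1/318 ≈ -0.0031447)
(-101*B)*((-5*5)*o(3, 0)) = (-101*(-1/318))*(-5*5*3) = 101*(-25*3)/318 = (101/318)*(-75) = -2525/106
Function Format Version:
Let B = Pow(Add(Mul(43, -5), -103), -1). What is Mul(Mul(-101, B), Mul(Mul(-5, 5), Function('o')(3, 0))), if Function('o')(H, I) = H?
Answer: Rational(-2525, 106) ≈ -23.821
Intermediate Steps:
B = Rational(-1, 318) (B = Pow(Add(-215, -103), -1) = Pow(-318, -1) = Rational(-1, 318) ≈ -0.0031447)
Mul(Mul(-101, B), Mul(Mul(-5, 5), Function('o')(3, 0))) = Mul(Mul(-101, Rational(-1, 318)), Mul(Mul(-5, 5), 3)) = Mul(Rational(101, 318), Mul(-25, 3)) = Mul(Rational(101, 318), -75) = Rational(-2525, 106)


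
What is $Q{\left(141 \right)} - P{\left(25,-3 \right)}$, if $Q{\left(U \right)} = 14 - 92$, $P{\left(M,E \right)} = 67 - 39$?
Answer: $-106$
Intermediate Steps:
$P{\left(M,E \right)} = 28$ ($P{\left(M,E \right)} = 67 - 39 = 28$)
$Q{\left(U \right)} = -78$
$Q{\left(141 \right)} - P{\left(25,-3 \right)} = -78 - 28 = -106$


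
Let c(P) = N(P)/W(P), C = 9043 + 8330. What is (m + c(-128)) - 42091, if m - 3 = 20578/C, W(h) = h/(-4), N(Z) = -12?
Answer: -5849446087/138984 ≈ -42087.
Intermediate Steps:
C = 17373
W(h) = -h/4 (W(h) = h*(-¼) = -h/4)
c(P) = 48/P (c(P) = -12*(-4/P) = -(-48)/P = 48/P)
m = 72697/17373 (m = 3 + 20578/17373 = 72697/17373 ≈ 4.1845)
(m + c(-128)) - 42091 = (72697/17373 + 48/(-128)) - 42091 = (72697/17373 + 48*(-1/128)) - 42091 = (72697/17373 - 3/8) - 42091 = 529457/138984 - 42091 = -5849446087/138984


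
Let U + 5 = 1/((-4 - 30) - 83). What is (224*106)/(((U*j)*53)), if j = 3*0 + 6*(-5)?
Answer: 4368/1465 ≈ 2.9816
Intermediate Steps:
U = -586/117 (U = -5 + 1/((-4 - 30) - 83) = -5 + 1/(-34 - 83) = -5 + 1/(-117) = -5 - 1/117 = -586/117 ≈ -5.0085)
j = -30 (j = 0 - 30 = -30)
(224*106)/(((U*j)*53)) = (224*106)/((-586/117*(-30)*53)) = 23744/(((5860/39)*53)) = 23744/(310580/39) = 23744*(39/310580) = 4368/1465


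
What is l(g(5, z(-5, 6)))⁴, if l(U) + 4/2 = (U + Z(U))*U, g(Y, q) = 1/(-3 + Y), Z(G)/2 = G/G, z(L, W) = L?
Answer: 81/256 ≈ 0.31641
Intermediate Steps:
Z(G) = 2 (Z(G) = 2*(G/G) = 2*1 = 2)
l(U) = -2 + U*(2 + U) (l(U) = -2 + (U + 2)*U = -2 + (2 + U)*U = -2 + U*(2 + U))
l(g(5, z(-5, 6)))⁴ = (-2 + (1/(-3 + 5))² + 2/(-3 + 5))⁴ = (-2 + (1/2)² + 2/2)⁴ = (-2 + (½)² + 2*(½))⁴ = (-2 + ¼ + 1)⁴ = (-¾)⁴ = 81/256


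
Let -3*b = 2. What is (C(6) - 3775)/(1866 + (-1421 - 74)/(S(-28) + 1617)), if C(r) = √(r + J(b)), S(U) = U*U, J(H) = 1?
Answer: -9063775/4478771 + 2401*√7/4478771 ≈ -2.0223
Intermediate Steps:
b = -⅔ (b = -⅓*2 = -⅔ ≈ -0.66667)
S(U) = U²
C(r) = √(1 + r) (C(r) = √(r + 1) = √(1 + r))
(C(6) - 3775)/(1866 + (-1421 - 74)/(S(-28) + 1617)) = (√(1 + 6) - 3775)/(1866 + (-1421 - 74)/((-28)² + 1617)) = (√7 - 3775)/(1866 - 1495/(784 + 1617)) = (-3775 + √7)/(1866 - 1495/2401) = (-3775 + √7)/(4478771/2401) = (-3775 + √7)*(2401/4478771) = -9063775/4478771 + 2401*√7/4478771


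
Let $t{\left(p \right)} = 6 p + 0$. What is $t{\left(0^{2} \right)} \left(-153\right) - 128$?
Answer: $-128$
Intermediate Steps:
$t{\left(p \right)} = 6 p$
$t{\left(0^{2} \right)} \left(-153\right) - 128 = 6 \cdot 0^{2} \left(-153\right) - 128 = 6 \cdot 0 \left(-153\right) - 128 = 0 \left(-153\right) - 128 = 0 - 128 = -128$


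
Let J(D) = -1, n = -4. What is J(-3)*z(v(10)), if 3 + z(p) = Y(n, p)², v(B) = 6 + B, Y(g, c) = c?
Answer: -253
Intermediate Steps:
z(p) = -3 + p²
J(-3)*z(v(10)) = -(-3 + (6 + 10)²) = -(-3 + 16²) = -(-3 + 256) = -1*253 = -253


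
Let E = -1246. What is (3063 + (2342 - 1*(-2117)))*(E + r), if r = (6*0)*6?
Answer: -9372412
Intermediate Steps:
r = 0 (r = 0*6 = 0)
(3063 + (2342 - 1*(-2117)))*(E + r) = (3063 + (2342 - 1*(-2117)))*(-1246 + 0) = (3063 + (2342 + 2117))*(-1246) = (3063 + 4459)*(-1246) = 7522*(-1246) = -9372412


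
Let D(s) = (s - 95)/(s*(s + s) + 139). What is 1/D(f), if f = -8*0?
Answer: -139/95 ≈ -1.4632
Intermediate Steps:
f = 0
D(s) = (-95 + s)/(139 + 2*s²) (D(s) = (-95 + s)/(s*(2*s) + 139) = (-95 + s)/(2*s² + 139) = (-95 + s)/(139 + 2*s²))
1/D(f) = 1/((-95 + 0)/(139 + 2*0²)) = 1/(-95/(139 + 2*0)) = 1/(-95/(139 + 0)) = 1/(-95/139) = -139/95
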